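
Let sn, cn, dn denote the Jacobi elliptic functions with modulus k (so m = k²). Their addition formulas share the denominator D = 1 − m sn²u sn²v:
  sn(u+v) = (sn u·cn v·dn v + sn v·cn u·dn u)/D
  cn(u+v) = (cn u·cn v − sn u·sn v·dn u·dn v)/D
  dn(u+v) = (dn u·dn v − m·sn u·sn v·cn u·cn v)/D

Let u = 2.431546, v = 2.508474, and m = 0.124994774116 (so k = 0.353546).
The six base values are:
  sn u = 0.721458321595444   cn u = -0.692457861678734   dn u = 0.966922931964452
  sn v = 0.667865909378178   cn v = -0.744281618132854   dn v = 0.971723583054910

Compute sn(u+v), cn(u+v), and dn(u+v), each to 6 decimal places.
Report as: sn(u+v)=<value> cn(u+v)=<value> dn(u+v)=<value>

m = k² = 0.124994774116
D = 1 − m·sn²u·sn²v = 0.970980301102542
sn(u+v) = (sn u·cn v·dn v + sn v·cn u·dn u)/D = -0.9689565121712555/0.970980301102542 = -0.9979157260667509
cn(u+v) = (cn u·cn v − sn u·sn v·dn u·dn v)/D = 0.06265798153546404/0.970980301102542 = 0.06453064131611764
dn(u+v) = (dn u·dn v − m·sn u·sn v·cn u·cn v)/D = 0.908541722366199/0.970980301102542 = 0.9356953187768646

sn(u+v)=-0.997916 cn(u+v)=0.064531 dn(u+v)=0.935695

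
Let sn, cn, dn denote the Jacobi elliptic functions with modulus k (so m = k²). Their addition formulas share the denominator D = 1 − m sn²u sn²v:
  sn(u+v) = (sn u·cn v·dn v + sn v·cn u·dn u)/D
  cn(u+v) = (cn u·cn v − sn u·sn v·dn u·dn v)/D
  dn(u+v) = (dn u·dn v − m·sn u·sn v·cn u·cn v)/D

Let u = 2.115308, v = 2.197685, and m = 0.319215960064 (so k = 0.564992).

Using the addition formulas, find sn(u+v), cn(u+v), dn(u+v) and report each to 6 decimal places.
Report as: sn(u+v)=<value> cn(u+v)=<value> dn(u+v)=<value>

sn u = 0.9478585447279004, cn u = -0.3186913541128891, dn u = 0.844514622077717
sn v = 0.9232796094098327, cn v = -0.3841285759326254, dn v = 0.853162279534526
m = k² = 0.319215960064
D = 1 − m·sn²u·sn²v = 0.755522922948774
sn(u+v) = (sn u·cn v·dn v + sn v·cn u·dn u)/D = -0.5591270248554057/0.755522922948774 = -0.7400530253577966
cn(u+v) = (cn u·cn v − sn u·sn v·dn u·dn v)/D = -0.5081258280951694/0.755522922948774 = -0.6725485258765886
dn(u+v) = (dn u·dn v − m·sn u·sn v·cn u·cn v)/D = 0.686309424724637/0.755522922948774 = 0.9083899427511747

sn(u+v)=-0.740053 cn(u+v)=-0.672549 dn(u+v)=0.908390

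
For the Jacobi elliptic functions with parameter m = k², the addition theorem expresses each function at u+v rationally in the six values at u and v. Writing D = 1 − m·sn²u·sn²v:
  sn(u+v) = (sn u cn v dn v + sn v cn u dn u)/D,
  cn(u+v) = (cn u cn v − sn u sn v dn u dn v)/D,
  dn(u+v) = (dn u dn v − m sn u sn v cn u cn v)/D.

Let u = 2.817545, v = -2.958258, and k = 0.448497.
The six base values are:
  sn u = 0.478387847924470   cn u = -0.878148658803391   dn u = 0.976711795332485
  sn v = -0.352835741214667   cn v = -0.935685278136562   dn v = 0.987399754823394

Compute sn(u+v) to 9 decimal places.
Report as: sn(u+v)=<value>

sn(u+v)=-0.140157004

m = k² = 0.201149559009
D = 1 − m·sn²u·sn²v = 0.9942690778907472
sn(u+v) = (sn u·cn v·dn v + sn v·cn u·dn u)/D = -0.1393537753273088/0.9942690778907472 = -0.1401570042014535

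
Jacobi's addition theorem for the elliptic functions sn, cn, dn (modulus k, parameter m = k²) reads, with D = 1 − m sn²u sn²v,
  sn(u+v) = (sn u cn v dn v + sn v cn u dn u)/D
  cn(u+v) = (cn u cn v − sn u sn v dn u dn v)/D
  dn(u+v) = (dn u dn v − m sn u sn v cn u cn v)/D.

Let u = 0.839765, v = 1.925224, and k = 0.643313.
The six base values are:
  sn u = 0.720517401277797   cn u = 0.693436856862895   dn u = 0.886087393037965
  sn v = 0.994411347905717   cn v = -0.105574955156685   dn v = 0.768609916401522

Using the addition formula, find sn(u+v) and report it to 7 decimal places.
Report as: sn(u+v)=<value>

m = k² = 0.413851615969
D = 1 − m·sn²u·sn²v = 0.7875455918128431
sn(u+v) = (sn u·cn v·dn v + sn v·cn u·dn u)/D = 0.5525446593365835/0.7875455918128431 = 0.7016033929726996

sn(u+v)=0.7016034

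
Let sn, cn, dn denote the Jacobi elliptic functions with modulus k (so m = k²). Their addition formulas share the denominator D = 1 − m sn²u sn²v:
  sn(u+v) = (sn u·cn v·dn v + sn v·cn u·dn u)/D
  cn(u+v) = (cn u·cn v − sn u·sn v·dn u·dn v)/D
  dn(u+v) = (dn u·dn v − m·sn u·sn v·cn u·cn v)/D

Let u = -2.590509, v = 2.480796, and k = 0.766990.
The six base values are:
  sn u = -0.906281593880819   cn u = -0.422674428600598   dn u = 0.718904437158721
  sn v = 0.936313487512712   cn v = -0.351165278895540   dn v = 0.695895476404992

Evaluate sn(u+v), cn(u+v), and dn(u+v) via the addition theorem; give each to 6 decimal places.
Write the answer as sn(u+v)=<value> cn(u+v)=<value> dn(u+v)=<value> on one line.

m = k² = 0.5882736601
D = 1 − m·sn²u·sn²v = 0.5764074808047913
sn(u+v) = (sn u·cn v·dn v + sn v·cn u·dn u)/D = -0.0630386214418108/0.5764074808047913 = -0.1093646830429665
cn(u+v) = (cn u·cn v − sn u·sn v·dn u·dn v)/D = 0.572950011898457/0.5764074808047913 = 0.9940016932092779
dn(u+v) = (dn u·dn v − m·sn u·sn v·cn u·cn v)/D = 0.5743760633733071/0.5764074808047913 = 0.9964757268093607

sn(u+v)=-0.109365 cn(u+v)=0.994002 dn(u+v)=0.996476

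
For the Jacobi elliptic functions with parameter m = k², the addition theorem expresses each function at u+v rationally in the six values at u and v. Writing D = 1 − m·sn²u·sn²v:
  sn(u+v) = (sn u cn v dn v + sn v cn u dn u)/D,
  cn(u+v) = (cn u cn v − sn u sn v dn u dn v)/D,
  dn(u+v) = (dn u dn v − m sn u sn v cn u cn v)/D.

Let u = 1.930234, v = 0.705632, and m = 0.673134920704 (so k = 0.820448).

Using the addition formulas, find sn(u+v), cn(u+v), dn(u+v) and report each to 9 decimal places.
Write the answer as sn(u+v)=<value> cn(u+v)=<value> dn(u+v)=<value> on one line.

sn(u+v)=0.937427611 cn(u+v)=-0.348180232 dn(u+v)=0.639115695

sn u = 0.9981131250085639, cn u = 0.06140187037573746, dn u = 0.5739363428387172
sn v = 0.6212413489532239, cn v = 0.7836192866123056, dn v = 0.8603544391748056
m = k² = 0.673134920704
D = 1 − m·sn²u·sn²v = 0.7411892194872723
sn(u+v) = (sn u·cn v·dn v + sn v·cn u·dn u)/D = 0.6948112393245726/0.7411892194872723 = 0.9374276110022454
cn(u+v) = (cn u·cn v − sn u·sn v·dn u·dn v)/D = -0.2580674345832953/0.7411892194872723 = -0.348180232251377
dn(u+v) = (dn u·dn v − m·sn u·sn v·cn u·cn v)/D = 0.4737056632299043/0.7411892194872723 = 0.6391156951224906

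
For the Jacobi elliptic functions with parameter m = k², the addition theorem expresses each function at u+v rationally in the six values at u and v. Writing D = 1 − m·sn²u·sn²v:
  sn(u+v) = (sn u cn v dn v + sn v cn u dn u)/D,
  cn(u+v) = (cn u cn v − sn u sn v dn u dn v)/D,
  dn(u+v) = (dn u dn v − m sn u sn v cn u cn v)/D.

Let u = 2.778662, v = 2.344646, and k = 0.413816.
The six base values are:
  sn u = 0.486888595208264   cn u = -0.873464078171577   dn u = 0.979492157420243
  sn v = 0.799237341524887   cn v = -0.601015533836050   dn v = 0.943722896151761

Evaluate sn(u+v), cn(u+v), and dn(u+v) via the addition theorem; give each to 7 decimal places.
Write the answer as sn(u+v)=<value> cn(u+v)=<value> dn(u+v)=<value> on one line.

m = k² = 0.171243681856
D = 1 − m·sn²u·sn²v = 0.9740686400463418
sn(u+v) = (sn u·cn v·dn v + sn v·cn u·dn u)/D = -0.9599478527304042/0.9740686400463418 = -0.9855032933661987
cn(u+v) = (cn u·cn v − sn u·sn v·dn u·dn v)/D = 0.1652568774968718/0.9740686400463418 = 0.1696562959762359
dn(u+v) = (dn u·dn v − m·sn u·sn v·cn u·cn v)/D = 0.8893866893805101/0.9740686400463418 = 0.9130636721229389

sn(u+v)=-0.9855033 cn(u+v)=0.1696563 dn(u+v)=0.9130637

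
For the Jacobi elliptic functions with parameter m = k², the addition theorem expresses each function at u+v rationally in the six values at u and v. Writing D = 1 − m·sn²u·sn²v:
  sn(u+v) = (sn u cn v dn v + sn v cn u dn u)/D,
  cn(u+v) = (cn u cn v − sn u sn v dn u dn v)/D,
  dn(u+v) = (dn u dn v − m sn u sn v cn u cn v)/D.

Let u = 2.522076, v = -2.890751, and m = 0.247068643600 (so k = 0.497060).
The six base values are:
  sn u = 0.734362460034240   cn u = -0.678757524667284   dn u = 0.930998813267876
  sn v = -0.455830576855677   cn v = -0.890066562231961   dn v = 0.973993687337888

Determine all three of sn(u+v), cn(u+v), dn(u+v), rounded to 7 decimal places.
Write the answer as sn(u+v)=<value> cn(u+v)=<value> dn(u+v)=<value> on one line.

sn(u+v)=-0.3585087 cn(u+v)=0.9335264 dn(u+v)=0.9839942

m = k² = 0.2470686436
D = 1 − m·sn²u·sn²v = 0.9723149396164922
sn(u+v) = (sn u·cn v·dn v + sn v·cn u·dn u)/D = -0.3485833509599804/0.9723149396164922 = -0.3585086855679409
cn(u+v) = (cn u·cn v − sn u·sn v·dn u·dn v)/D = 0.9076816563283264/0.9723149396164922 = 0.9335263908279976
dn(u+v) = (dn u·dn v − m·sn u·sn v·cn u·cn v)/D = 0.9567522896808048/0.9723149396164922 = 0.9839942293370236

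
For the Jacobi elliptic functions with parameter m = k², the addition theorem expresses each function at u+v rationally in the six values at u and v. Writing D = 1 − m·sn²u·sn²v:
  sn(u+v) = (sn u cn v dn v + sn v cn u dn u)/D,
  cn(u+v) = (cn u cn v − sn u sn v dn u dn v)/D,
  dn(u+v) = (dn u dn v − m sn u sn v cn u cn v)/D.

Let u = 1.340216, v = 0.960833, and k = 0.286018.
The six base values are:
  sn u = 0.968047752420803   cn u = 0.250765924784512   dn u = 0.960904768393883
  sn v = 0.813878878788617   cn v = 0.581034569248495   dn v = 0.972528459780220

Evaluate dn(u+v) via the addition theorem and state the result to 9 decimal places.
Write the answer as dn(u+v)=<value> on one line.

dn(u+v)=0.974607580

m = k² = 0.081806296324
D = 1 − m·sn²u·sn²v = 0.9492191636713039
dn(u+v) = (dn u·dn v − m·sn u·sn v·cn u·cn v)/D = 0.9251161923710678/0.9492191636713039 = 0.9746075803958563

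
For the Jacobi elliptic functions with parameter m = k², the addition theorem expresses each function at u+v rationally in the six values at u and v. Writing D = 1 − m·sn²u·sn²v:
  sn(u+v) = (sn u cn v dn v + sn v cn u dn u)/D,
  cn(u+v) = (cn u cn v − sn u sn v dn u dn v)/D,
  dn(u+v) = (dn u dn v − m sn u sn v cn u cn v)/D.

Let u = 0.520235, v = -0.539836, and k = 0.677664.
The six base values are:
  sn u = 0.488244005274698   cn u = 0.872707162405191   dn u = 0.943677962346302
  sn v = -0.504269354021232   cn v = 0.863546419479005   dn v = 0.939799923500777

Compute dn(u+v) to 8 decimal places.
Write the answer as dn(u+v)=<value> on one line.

m = k² = 0.459228496896
D = 1 − m·sn²u·sn²v = 0.9721626544572077
dn(u+v) = (dn u·dn v − m·sn u·sn v·cn u·cn v)/D = 0.9720769048334146/0.9721626544572077 = 0.9999117949826606

dn(u+v)=0.99991179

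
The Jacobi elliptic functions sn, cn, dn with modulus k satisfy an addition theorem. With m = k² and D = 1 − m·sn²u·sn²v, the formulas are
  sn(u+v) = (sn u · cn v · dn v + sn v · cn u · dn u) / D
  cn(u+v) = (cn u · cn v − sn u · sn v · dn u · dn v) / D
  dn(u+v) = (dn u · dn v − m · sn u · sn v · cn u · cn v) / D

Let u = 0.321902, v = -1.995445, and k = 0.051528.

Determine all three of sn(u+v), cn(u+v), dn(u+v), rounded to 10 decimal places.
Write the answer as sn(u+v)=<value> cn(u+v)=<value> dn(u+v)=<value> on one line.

sn u = 0.3163577212836495, cn u = 0.9486399697378436, dn u = 0.999867125296541
sn v = -0.9118311242138304, cn v = -0.4105654648347109, dn v = 0.998895602832528
m = k² = 0.002655134784
D = 1 − m·sn²u·sn²v = 0.9997790610559265
sn(u+v) = (sn u·cn v·dn v + sn v·cn u·dn u)/D = -0.9946266231887626/0.9997790610559265 = -0.9948464235070875
cn(u+v) = (cn u·cn v − sn u·sn v·dn u·dn v)/D = -0.101370860556618/0.9997790610559265 = -0.1013932622769216
dn(u+v) = (dn u·dn v − m·sn u·sn v·cn u·cn v)/D = 0.9984645680038165/0.9997790610559265 = 0.9986852164610032

sn(u+v)=-0.9948464235 cn(u+v)=-0.1013932623 dn(u+v)=0.9986852165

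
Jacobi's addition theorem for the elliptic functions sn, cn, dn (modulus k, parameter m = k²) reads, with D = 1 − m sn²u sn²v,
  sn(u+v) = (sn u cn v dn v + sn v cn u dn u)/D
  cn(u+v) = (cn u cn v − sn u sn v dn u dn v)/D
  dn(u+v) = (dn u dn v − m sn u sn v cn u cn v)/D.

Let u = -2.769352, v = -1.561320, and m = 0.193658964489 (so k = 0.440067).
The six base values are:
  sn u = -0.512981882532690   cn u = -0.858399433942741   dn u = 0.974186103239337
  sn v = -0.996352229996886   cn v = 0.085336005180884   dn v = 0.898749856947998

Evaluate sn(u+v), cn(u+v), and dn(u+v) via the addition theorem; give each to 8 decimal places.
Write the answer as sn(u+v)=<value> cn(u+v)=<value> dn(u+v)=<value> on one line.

sn(u+v)=0.83614786 cn(u+v)=-0.54850411 dn(u+v)=0.92984119

m = k² = 0.193658964489
D = 1 − m·sn²u·sn²v = 0.9494096768372325
sn(u+v) = (sn u·cn v·dn v + sn v·cn u·dn u)/D = 0.7938468693874531/0.9494096768372325 = 0.8361478598280085
cn(u+v) = (cn u·cn v − sn u·sn v·dn u·dn v)/D = -0.5207551079307031/0.9494096768372325 = -0.5485041080110897
dn(u+v) = (dn u·dn v − m·sn u·sn v·cn u·cn v)/D = 0.8828002261658447/0.9494096768372325 = 0.929841192588974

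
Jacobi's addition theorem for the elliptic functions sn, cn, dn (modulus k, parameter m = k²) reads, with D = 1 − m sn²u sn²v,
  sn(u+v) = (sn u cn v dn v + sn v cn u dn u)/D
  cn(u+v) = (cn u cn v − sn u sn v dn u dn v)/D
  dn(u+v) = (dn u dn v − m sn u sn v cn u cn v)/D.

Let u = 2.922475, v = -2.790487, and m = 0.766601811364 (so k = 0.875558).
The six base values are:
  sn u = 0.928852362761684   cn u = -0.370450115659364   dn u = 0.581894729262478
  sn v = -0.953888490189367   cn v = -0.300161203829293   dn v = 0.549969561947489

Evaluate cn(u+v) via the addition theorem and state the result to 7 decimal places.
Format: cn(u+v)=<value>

m = k² = 0.766601811364
D = 1 − m·sn²u·sn²v = 0.3981913322809502
cn(u+v) = (cn u·cn v − sn u·sn v·dn u·dn v)/D = 0.3947432671027346/0.3981913322809502 = 0.9913406824843118

cn(u+v)=0.9913407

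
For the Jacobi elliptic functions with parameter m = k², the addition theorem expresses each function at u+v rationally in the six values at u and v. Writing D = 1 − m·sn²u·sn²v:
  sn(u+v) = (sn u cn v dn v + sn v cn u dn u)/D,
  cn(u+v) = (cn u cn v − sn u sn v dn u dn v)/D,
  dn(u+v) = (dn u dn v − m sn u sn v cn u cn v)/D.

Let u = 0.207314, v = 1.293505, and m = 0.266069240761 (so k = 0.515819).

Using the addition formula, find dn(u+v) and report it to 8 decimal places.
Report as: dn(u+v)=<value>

dn(u+v)=0.86093985

sn u = 0.2054490058274914, cn u = 0.978667822095166, dn u = 0.9943688476584322
sn v = 0.9407430156964522, cn v = 0.3391203008053996, dn v = 0.8743737232810272
m = k² = 0.266069240761
D = 1 − m·sn²u·sn²v = 0.9900609525534707
dn(u+v) = (dn u·dn v − m·sn u·sn v·cn u·cn v)/D = 0.8523829277176158/0.9900609525534707 = 0.8609398497327171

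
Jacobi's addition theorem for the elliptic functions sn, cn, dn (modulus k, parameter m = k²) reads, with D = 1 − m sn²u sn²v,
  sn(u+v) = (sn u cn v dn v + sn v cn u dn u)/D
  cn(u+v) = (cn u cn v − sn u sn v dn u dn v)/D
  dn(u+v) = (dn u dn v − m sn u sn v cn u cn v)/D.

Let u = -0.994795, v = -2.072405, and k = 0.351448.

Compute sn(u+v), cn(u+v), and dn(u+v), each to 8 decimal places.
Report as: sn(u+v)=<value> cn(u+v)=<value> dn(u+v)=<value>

sn(u+v)=-0.17771464 cn(u+v)=-0.98408206 dn(u+v)=0.99804763

sn u = -0.8294986977962399, cn u = 0.558508648414993, dn u = 0.9565630091779769
sn v = -0.9120930530856811, cn v = -0.409983246624592, dn v = 0.9472304867964528
m = k² = 0.123515696704
D = 1 − m·sn²u·sn²v = 0.9292979729292335
sn(u+v) = (sn u·cn v·dn v + sn v·cn u·dn u)/D = -0.1651498569865976/0.9292979729292335 = -0.1777146424478146
cn(u+v) = (cn u·cn v − sn u·sn v·dn u·dn v)/D = -0.9145054659364747/0.9292979729292335 = -0.9840820625637099
dn(u+v) = (dn u·dn v − m·sn u·sn v·cn u·cn v)/D = 0.9274836368778021/0.9292979729292335 = 0.9980476272365984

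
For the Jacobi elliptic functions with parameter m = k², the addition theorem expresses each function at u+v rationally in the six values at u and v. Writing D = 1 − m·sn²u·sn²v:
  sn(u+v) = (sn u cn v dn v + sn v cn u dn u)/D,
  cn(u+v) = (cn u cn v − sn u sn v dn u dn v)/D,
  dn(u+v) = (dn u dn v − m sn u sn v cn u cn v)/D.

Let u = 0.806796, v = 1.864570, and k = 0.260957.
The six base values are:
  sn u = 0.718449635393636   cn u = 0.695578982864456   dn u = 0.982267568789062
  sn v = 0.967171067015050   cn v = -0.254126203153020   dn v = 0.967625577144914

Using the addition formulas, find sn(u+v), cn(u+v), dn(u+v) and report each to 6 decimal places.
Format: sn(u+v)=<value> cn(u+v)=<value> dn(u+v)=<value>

sn(u+v)=0.500609 cn(u+v)=-0.865674 dn(u+v)=0.991430

m = k² = 0.068098555849
D = 1 − m·sn²u·sn²v = 0.9671195955004623
sn(u+v) = (sn u·cn v·dn v + sn v·cn u·dn u)/D = 0.4841484257578628/0.9671195955004623 = 0.5006086403484845
cn(u+v) = (cn u·cn v − sn u·sn v·dn u·dn v)/D = -0.8372100177596785/0.9671195955004623 = -0.8656737198323868
dn(u+v) = (dn u·dn v − m·sn u·sn v·cn u·cn v)/D = 0.9588315968221847/0.9671195955004623 = 0.9914302236074652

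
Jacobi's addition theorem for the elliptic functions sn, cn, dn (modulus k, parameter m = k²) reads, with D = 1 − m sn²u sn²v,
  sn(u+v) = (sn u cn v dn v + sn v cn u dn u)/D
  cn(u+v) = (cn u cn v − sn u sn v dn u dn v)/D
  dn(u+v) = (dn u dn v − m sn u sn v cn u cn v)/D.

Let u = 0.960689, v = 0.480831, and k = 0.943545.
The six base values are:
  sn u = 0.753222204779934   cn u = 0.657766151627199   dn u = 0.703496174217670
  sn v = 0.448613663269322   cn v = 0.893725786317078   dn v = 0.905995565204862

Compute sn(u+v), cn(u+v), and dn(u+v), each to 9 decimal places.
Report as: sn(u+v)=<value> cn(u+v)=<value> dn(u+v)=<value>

sn(u+v)=0.909984269 cn(u+v)=0.414642775 dn(u+v)=0.512627513

m = k² = 0.890277167025
D = 1 − m·sn²u·sn²v = 0.8983478760884678
sn(u+v) = (sn u·cn v·dn v + sn v·cn u·dn u)/D = 0.8174824349351059/0.8983478760884678 = 0.9099842685603472
cn(u+v) = (cn u·cn v − sn u·sn v·dn u·dn v)/D = 0.3724934563790774/0.8983478760884678 = 0.4146427751362489
dn(u+v) = (dn u·dn v − m·sn u·sn v·cn u·cn v)/D = 0.4605178378814319/0.8983478760884678 = 0.5126275133933537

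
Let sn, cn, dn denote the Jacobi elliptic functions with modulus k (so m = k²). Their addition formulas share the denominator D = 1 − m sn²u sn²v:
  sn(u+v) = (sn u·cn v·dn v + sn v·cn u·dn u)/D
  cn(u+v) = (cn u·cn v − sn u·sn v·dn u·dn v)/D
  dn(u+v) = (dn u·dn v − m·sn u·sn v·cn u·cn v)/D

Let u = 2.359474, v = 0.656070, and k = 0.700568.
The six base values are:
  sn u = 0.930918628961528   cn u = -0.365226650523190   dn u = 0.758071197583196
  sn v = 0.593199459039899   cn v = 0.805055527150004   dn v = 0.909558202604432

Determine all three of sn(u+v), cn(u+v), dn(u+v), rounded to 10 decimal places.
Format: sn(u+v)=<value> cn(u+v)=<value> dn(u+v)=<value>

sn(u+v)=0.6084938928 cn(u+v)=-0.7935585564 dn(u+v)=0.9045859193

m = k² = 0.490795522624
D = 1 − m·sn²u·sn²v = 0.850333181386399
sn(u+v) = (sn u·cn v·dn v + sn v·cn u·dn u)/D = 0.5174225477592436/0.850333181386399 = 0.6084938928475404
cn(u+v) = (cn u·cn v − sn u·sn v·dn u·dn v)/D = -0.6747891718433601/0.850333181386399 = -0.7935585563568992
dn(u+v) = (dn u·dn v − m·sn u·sn v·cn u·cn v)/D = 0.7691994225603768/0.850333181386399 = 0.9045859192584486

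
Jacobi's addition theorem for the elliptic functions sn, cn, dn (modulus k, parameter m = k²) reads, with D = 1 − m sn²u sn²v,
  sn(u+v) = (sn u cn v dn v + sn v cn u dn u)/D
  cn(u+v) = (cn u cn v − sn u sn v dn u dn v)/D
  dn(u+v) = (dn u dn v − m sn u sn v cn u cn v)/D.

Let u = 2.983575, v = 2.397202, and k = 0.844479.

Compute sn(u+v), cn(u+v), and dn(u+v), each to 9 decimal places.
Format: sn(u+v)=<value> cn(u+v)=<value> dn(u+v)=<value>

sn(u+v)=-0.862464408 cn(u+v)=-0.506117719 dn(u+v)=0.685223266

sn u = 0.8681037572447474, cn u = -0.4963827823943461, dn u = 0.6801258302950023
sn v = 0.9866645615640934, cn v = -0.162766836159997, dn v = 0.5529453805628599
m = k² = 0.713144781441
D = 1 − m·sn²u·sn²v = 0.4768092707735374
sn(u+v) = (sn u·cn v·dn v + sn v·cn u·dn u)/D = -0.4112310252801015/0.4768092707735374 = -0.8624644076507847
cn(u+v) = (cn u·cn v − sn u·sn v·dn u·dn v)/D = -0.2413216205454228/0.4768092707735374 = -0.506117719049216
dn(u+v) = (dn u·dn v − m·sn u·sn v·cn u·cn v)/D = 0.326720805628655/0.4768092707735374 = 0.6852232656856884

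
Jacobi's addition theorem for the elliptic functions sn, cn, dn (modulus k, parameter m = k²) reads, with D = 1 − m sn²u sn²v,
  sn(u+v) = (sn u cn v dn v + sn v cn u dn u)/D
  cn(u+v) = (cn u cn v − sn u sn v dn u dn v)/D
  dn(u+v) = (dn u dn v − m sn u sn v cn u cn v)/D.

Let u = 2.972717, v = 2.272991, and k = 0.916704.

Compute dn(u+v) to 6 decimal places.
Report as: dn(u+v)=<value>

sn u = 0.9670011566028031, cn u = -0.254771982621404, dn u = 0.462817037671375
sn v = 0.9993908043287858, cn v = 0.03490014646190743, dn v = 0.4008457746799117
m = k² = 0.840346223616
D = 1 − m·sn²u·sn²v = 0.2151567311247803
dn(u+v) = (dn u·dn v − m·sn u·sn v·cn u·cn v)/D = 0.192739290024998/0.2151567311247803 = 0.8958087856113537

dn(u+v)=0.895809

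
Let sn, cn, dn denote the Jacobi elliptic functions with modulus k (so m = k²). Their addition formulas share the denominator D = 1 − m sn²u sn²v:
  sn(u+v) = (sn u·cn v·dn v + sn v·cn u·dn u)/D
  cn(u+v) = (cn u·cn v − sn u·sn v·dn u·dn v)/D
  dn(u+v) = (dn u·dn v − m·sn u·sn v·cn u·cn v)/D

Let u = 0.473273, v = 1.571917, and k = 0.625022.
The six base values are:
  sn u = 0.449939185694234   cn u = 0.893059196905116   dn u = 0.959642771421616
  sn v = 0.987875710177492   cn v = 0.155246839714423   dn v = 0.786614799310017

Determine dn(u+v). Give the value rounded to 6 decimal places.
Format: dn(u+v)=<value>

m = k² = 0.390652500484
D = 1 − m·sn²u·sn²v = 0.9228203404007412
dn(u+v) = (dn u·dn v − m·sn u·sn v·cn u·cn v)/D = 0.7307951232936941/0.9228203404007412 = 0.7919148411665278

dn(u+v)=0.791915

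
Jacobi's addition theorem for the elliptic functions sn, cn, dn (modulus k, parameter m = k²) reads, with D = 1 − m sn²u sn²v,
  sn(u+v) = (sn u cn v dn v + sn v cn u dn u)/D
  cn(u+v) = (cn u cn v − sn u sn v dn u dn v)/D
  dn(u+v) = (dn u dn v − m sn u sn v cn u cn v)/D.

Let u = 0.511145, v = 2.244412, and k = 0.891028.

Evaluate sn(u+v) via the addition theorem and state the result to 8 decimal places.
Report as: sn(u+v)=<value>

sn(u+v)=0.97123374

sn u = 0.474601785448694, cn u = 0.8802006278394215, dn u = 0.9061840666275771
sn v = 0.9999999375660054, cn v = -0.000353366644430659, dn v = 0.4539484578149282
m = k² = 0.793930896784
D = 1 − m·sn²u·sn²v = 0.8211695849398896
sn(u+v) = (sn u·cn v·dn v + sn v·cn u·dn u)/D = 0.7975476035969683/0.8211695849398896 = 0.9712337356666097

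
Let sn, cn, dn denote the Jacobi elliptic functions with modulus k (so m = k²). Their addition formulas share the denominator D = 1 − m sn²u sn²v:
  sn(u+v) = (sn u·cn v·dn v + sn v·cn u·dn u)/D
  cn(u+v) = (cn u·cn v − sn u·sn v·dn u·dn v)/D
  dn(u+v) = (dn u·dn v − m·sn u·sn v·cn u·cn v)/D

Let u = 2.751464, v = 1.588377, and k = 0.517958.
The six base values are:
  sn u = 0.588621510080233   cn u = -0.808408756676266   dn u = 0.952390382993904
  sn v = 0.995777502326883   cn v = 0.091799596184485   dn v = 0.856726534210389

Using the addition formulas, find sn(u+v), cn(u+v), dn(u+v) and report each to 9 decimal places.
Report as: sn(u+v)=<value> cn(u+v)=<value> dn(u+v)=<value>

m = k² = 0.268280489764
D = 1 − m·sn²u·sn²v = 0.9078307682458275
sn(u+v) = (sn u·cn v·dn v + sn v·cn u·dn u)/D = -0.7203763327886172/0.9078307682458275 = -0.7935138992706509
cn(u+v) = (cn u·cn v − sn u·sn v·dn u·dn v)/D = -0.5524623452614964/0.9078307682458275 = -0.6085521273188414
dn(u+v) = (dn u·dn v − m·sn u·sn v·cn u·cn v)/D = 0.8276078017587706/0.9078307682458275 = 0.9116322454656728

sn(u+v)=-0.793513899 cn(u+v)=-0.608552127 dn(u+v)=0.911632245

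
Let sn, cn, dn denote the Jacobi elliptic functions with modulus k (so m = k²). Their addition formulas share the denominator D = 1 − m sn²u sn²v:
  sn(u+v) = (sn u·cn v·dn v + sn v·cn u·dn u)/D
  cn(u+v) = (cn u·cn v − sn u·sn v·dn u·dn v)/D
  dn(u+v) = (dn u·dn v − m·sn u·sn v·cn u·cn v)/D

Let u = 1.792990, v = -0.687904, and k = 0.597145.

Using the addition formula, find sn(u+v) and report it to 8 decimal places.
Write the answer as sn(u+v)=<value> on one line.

sn u = 0.9993646544463126, cn u = -0.0356410920624252, dn u = 0.8024156097708895
sn v = -0.6213007878987549, cn v = 0.783572160656813, dn v = 0.9286302057251987
m = k² = 0.356582151025
D = 1 − m·sn²u·sn²v = 0.8625289088957311
sn(u+v) = (sn u·cn v·dn v + sn v·cn u·dn u)/D = 0.7449550300731239/0.8625289088957311 = 0.8636870282143547

sn(u+v)=0.86368703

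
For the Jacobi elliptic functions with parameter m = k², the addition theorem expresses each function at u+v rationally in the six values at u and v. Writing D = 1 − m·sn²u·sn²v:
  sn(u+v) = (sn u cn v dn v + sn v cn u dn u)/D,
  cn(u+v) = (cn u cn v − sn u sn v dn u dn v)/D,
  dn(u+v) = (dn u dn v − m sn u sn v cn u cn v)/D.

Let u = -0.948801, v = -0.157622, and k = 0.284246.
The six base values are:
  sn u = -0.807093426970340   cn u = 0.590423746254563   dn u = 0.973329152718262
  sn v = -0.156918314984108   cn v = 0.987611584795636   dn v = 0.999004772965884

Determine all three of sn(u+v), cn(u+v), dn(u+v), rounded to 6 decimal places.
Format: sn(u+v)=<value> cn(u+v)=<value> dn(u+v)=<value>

m = k² = 0.080795788516
D = 1 − m·sn²u·sn²v = 0.9987040638147478
sn(u+v) = (sn u·cn v·dn v + sn v·cn u·dn u)/D = -0.8864788189211629/0.9987040638147478 = -0.8876291296293335
cn(u+v) = (cn u·cn v − sn u·sn v·dn u·dn v)/D = 0.4599620752673332/0.9987040638147478 = 0.4605589302504859
dn(u+v) = (dn u·dn v − m·sn u·sn v·cn u·cn v)/D = 0.9663937423140072/0.9987040638147478 = 0.9676477520504673

sn(u+v)=-0.887629 cn(u+v)=0.460559 dn(u+v)=0.967648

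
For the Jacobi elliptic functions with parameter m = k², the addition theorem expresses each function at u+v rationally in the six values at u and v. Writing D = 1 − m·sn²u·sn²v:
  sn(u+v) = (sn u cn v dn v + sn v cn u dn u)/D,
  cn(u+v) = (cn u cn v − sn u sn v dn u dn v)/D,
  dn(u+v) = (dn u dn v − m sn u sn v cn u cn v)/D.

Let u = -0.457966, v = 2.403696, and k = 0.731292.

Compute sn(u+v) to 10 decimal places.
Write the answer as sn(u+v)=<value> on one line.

sn u = -0.4347809247276144, cn u = 0.900536255512792, dn u = 0.9481068743776519
sn v = 0.9350800345970499, cn v = -0.3544366359421384, dn v = 0.7296539781142699
m = k² = 0.534787989264
D = 1 − m·sn²u·sn²v = 0.9116065311830144
sn(u+v) = (sn u·cn v·dn v + sn v·cn u·dn u)/D = 0.910816996163349/0.9116065311830144 = 0.9991339081142378

sn(u+v)=0.9991339081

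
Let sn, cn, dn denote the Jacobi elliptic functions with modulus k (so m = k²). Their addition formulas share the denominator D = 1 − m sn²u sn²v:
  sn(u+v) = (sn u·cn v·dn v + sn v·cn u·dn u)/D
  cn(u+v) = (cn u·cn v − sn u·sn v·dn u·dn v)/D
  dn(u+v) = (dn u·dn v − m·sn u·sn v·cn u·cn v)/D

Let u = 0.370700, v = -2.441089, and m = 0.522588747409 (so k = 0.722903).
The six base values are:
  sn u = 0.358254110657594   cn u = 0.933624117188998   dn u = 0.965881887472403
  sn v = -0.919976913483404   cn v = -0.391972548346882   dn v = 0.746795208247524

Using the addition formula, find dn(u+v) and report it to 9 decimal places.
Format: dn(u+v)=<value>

m = k² = 0.522588747409
D = 1 − m·sn²u·sn²v = 0.9432329564473355
dn(u+v) = (dn u·dn v − m·sn u·sn v·cn u·cn v)/D = 0.658284721149949/0.9432329564473355 = 0.6979025877439257

dn(u+v)=0.697902588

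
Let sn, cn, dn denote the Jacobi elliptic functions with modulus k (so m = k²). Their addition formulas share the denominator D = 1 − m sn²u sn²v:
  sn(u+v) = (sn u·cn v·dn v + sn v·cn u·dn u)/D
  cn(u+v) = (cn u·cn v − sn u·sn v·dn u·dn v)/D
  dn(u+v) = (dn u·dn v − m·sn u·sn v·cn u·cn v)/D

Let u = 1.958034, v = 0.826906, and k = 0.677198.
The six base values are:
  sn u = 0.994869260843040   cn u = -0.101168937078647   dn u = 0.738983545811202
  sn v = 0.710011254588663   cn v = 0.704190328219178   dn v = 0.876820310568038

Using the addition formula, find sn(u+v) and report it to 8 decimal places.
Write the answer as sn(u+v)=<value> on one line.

m = k² = 0.458597131204
D = 1 − m·sn²u·sn²v = 0.7711800827612608
sn(u+v) = (sn u·cn v·dn v + sn v·cn u·dn u)/D = 0.5611984265858457/0.7711800827612608 = 0.7277138493728184

sn(u+v)=0.72771385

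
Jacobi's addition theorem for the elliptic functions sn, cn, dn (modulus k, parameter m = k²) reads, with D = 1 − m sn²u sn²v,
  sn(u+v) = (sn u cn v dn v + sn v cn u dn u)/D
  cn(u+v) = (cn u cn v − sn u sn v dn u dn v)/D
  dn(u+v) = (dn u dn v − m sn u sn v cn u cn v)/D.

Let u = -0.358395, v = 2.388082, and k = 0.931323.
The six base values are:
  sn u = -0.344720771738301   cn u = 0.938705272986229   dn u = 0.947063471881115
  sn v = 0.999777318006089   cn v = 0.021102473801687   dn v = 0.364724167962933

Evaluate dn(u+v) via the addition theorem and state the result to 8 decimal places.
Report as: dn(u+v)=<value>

m = k² = 0.867362530329
D = 1 − m·sn²u·sn²v = 0.8969751186742233
dn(u+v) = (dn u·dn v − m·sn u·sn v·cn u·cn v)/D = 0.3513384679250385/0.8969751186742233 = 0.391692545992062

dn(u+v)=0.39169255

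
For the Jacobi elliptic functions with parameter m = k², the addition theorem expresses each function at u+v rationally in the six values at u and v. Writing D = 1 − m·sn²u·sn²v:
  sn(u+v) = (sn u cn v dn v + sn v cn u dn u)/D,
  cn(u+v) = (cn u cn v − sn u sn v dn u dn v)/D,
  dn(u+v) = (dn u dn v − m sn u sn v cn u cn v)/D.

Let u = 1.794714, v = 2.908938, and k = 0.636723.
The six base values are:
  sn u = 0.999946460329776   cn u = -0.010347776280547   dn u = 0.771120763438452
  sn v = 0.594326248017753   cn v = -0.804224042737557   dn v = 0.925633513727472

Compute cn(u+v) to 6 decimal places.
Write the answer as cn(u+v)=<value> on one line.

cn(u+v)=-0.485369

m = k² = 0.405416178729
D = 1 − m·sn²u·sn²v = 0.8568127353647494
cn(u+v) = (cn u·cn v − sn u·sn v·dn u·dn v)/D = -0.415870706658852/0.8568127353647494 = -0.4853694272900995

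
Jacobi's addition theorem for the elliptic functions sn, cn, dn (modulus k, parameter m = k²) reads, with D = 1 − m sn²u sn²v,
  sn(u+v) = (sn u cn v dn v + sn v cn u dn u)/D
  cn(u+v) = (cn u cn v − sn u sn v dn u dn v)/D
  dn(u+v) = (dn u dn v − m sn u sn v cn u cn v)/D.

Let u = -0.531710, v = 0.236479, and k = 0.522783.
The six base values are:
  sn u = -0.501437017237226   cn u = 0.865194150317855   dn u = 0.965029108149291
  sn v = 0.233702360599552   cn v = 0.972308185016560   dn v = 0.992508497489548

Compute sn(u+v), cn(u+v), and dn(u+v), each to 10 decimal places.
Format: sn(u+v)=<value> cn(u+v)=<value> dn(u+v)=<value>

m = k² = 0.273302065089
D = 1 − m·sn²u·sn²v = 0.9962467983856283
sn(u+v) = (sn u·cn v·dn v + sn v·cn u·dn u)/D = -0.2887719503436877/0.9962467983856283 = -0.2898598528112003
cn(u+v) = (cn u·cn v − sn u·sn v·dn u·dn v)/D = 0.9534770285582749/0.9962467983856283 = 0.9570691018564278
dn(u+v) = (dn u·dn v − m·sn u·sn v·cn u·cn v)/D = 0.984742216006441/0.9962467983856283 = 0.9884520759335639

sn(u+v)=-0.2898598528 cn(u+v)=0.9570691019 dn(u+v)=0.9884520759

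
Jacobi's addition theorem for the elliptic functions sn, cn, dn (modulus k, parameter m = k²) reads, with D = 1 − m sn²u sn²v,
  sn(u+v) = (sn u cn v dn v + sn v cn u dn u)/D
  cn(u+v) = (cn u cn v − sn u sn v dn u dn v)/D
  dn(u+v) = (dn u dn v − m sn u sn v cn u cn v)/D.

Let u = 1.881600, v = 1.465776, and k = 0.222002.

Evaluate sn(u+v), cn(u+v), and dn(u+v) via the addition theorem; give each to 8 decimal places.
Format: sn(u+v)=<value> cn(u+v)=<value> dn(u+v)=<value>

sn u = 0.9599902188535892, cn u = -0.2800335331802923, dn u = 0.9770260860239059
sn v = 0.9925881209198411, cn v = 0.1215270431172378, dn v = 0.9754193927457628
m = k² = 0.049284888004
D = 1 − m·sn²u·sn²v = 0.9552507730780548
sn(u+v) = (sn u·cn v·dn v + sn v·cn u·dn u)/D = -0.1577750945064167/0.9552507730780548 = -0.1651661521278086
cn(u+v) = (cn u·cn v − sn u·sn v·dn u·dn v)/D = -0.9421311262344073/0.9552507730780548 = -0.986265756371625
dn(u+v) = (dn u·dn v − m·sn u·sn v·cn u·cn v)/D = 0.9546083970470978/0.9552507730780548 = 0.9993275315246413

sn(u+v)=-0.16516615 cn(u+v)=-0.98626576 dn(u+v)=0.99932753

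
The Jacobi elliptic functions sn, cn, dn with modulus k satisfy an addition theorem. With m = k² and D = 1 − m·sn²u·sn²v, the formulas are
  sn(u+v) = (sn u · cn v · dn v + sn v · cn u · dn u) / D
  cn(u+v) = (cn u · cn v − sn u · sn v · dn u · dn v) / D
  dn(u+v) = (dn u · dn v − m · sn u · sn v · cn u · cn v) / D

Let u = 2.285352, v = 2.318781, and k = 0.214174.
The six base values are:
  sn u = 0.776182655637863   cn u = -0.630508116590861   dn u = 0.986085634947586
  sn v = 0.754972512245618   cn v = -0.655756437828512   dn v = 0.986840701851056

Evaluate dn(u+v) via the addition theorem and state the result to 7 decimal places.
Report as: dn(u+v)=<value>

dn(u+v)=0.9773911

m = k² = 0.045870502276
D = 1 − m·sn²u·sn²v = 0.9842484374249793
dn(u+v) = (dn u·dn v − m·sn u·sn v·cn u·cn v)/D = 0.9619956596099873/0.9842484374249793 = 0.977391096628804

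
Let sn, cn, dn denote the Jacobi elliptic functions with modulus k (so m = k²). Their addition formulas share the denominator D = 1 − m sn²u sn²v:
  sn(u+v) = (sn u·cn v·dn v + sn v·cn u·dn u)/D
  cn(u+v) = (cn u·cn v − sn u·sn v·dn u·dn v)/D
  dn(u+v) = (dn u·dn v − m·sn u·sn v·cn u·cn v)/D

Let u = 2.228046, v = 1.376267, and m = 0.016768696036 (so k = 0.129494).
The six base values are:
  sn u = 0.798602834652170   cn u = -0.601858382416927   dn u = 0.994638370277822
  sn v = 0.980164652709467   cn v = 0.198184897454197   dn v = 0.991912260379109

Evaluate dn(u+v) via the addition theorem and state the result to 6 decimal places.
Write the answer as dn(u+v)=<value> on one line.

dn(u+v)=0.998418

m = k² = 0.016768696036
D = 1 − m·sn²u·sn²v = 0.9897255387032241
dn(u+v) = (dn u·dn v − m·sn u·sn v·cn u·cn v)/D = 0.9881596418292207/0.9897255387032241 = 0.9984178473599306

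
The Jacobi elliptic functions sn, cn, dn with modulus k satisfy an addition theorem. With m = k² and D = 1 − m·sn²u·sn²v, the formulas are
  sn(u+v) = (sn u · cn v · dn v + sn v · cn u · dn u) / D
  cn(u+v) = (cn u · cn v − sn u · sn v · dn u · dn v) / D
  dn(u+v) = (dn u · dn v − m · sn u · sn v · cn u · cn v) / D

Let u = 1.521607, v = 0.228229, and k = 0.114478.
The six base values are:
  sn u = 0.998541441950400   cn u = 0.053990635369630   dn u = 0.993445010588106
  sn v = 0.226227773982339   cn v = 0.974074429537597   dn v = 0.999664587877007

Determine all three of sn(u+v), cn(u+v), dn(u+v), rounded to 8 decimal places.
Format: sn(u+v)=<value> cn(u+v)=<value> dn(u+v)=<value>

m = k² = 0.013105212484
D = 1 − m·sn²u·sn²v = 0.9993312433724682
sn(u+v) = (sn u·cn v·dn v + sn v·cn u·dn u)/D = 0.9844615630266745/0.9993312433724682 = 0.9851203688022275
cn(u+v) = (cn u·cn v − sn u·sn v·dn u·dn v)/D = -0.1717508803571044/0.9993312433724682 = -0.1718658167611096
dn(u+v) = (dn u·dn v − m·sn u·sn v·cn u·cn v)/D = 0.992956104956632/0.9993312433724682 = 0.993620595315001

sn(u+v)=0.98512037 cn(u+v)=-0.17186582 dn(u+v)=0.99362060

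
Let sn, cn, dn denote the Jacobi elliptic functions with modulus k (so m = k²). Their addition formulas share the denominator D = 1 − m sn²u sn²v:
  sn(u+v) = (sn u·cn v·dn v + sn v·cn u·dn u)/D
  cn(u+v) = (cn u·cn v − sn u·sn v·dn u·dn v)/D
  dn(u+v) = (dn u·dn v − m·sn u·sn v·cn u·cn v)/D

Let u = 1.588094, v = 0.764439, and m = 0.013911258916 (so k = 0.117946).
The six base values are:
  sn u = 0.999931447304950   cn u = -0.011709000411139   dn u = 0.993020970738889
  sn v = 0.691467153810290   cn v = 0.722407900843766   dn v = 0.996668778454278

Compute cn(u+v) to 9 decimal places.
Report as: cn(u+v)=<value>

m = k² = 0.013911258916
D = 1 − m·sn²u·sn²v = 0.9933495658496807
cn(u+v) = (cn u·cn v − sn u·sn v·dn u·dn v)/D = -0.6927657898320333/0.9933495658496807 = -0.697403828066772

cn(u+v)=-0.697403828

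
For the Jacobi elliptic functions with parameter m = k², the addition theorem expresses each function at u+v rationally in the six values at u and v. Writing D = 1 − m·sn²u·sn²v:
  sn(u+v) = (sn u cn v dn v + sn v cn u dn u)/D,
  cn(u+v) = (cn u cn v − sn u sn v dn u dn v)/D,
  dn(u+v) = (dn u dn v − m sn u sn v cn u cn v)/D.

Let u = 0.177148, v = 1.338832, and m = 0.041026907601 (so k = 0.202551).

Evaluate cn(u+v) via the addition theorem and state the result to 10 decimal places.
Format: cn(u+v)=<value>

sn u = 0.1761857456578348, cn u = 0.9843569388321458, dn u = 0.9993630304619259
sn v = 0.9705218369613517, cn v = 0.2410132029187687, dn v = 0.9804877548005589
m = k² = 0.041026907601
D = 1 − m·sn²u·sn²v = 0.998800442849053
cn(u+v) = (cn u·cn v − sn u·sn v·dn u·dn v)/D = 0.06969413672410887/0.998800442849053 = 0.06977783923013501

cn(u+v)=0.0697778392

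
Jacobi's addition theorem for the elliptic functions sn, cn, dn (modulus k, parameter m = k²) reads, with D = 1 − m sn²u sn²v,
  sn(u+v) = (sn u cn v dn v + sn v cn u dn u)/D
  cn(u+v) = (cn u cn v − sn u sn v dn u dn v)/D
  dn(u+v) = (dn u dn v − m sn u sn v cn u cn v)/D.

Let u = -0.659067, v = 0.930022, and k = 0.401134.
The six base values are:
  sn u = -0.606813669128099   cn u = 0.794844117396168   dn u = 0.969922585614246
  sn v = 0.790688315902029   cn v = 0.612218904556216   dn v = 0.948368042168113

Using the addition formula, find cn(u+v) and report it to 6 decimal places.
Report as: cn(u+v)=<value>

cn(u+v)=0.963656

m = k² = 0.160908485956
D = 1 − m·sn²u·sn²v = 0.962957499004879
cn(u+v) = (cn u·cn v − sn u·sn v·dn u·dn v)/D = 0.9279599860295612/0.962957499004879 = 0.9636562226147215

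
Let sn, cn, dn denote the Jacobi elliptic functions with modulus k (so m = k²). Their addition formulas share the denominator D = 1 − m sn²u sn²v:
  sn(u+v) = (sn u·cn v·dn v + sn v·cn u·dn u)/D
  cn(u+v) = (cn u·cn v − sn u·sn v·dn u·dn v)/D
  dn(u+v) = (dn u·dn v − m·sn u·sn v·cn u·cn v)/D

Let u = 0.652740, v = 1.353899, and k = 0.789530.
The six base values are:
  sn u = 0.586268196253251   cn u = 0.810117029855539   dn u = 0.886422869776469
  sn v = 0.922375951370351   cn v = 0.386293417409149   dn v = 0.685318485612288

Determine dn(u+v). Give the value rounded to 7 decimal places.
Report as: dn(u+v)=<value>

dn(u+v)=0.6138958

m = k² = 0.6233576209
D = 1 − m·sn²u·sn²v = 0.8177171179366986
dn(u+v) = (dn u·dn v − m·sn u·sn v·cn u·cn v)/D = 0.5019931064888164/0.8177171179366986 = 0.6138958026896496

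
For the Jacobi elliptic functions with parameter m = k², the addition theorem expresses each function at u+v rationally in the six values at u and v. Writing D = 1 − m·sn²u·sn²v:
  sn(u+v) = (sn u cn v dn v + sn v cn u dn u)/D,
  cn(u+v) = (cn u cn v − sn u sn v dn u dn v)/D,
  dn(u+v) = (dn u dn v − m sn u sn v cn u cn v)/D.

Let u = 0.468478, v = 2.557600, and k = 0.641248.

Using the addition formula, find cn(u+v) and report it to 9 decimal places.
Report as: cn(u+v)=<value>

cn(u+v)=-0.860640791

sn u = 0.4455239596509375, cn u = 0.8952700159041125, dn u = 0.9583216858827913
sn v = 0.816582801103933, cn v = -0.5772283161291159, dn v = 0.8519445031059631
m = k² = 0.411198997504
D = 1 − m·sn²u·sn²v = 0.9455754766982157
cn(u+v) = (cn u·cn v − sn u·sn v·dn u·dn v)/D = -0.8138008259892688/0.9455754766982157 = -0.8606407907604786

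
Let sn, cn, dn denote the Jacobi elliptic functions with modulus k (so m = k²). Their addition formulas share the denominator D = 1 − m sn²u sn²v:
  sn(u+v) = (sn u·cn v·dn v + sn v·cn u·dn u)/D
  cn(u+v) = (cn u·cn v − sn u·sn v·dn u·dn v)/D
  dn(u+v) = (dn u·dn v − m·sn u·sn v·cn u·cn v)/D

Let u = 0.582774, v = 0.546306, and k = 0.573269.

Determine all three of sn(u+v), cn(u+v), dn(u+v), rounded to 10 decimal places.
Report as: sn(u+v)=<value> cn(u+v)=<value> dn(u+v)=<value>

sn u = 0.5418923936334829, cn u = 0.8404478768621968, dn u = 0.9505243336078034
sn v = 0.512355110156027, cn v = 0.8587736844460276, dn v = 0.9558923300847992
m = k² = 0.328637346361
D = 1 − m·sn²u·sn²v = 0.9746670847936697
sn(u+v) = (sn u·cn v·dn v + sn v·cn u·dn u)/D = 0.8541400114853426/0.9746670847936697 = 0.8763402651133522
cn(u+v) = (cn u·cn v − sn u·sn v·dn u·dn v)/D = 0.4694899008072584/0.9746670847936697 = 0.4816925780423232
dn(u+v) = (dn u·dn v − m·sn u·sn v·cn u·cn v)/D = 0.8427436470422624/0.9746670847936697 = 0.8646476937514161

sn(u+v)=0.8763402651 cn(u+v)=0.4816925780 dn(u+v)=0.8646476938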